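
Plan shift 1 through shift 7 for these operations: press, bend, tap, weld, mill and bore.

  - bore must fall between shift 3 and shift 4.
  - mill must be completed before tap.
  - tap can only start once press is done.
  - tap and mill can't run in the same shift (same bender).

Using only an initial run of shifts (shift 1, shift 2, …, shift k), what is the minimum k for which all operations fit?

The precedence chain requires at least 2 distinct shifts.
bore can't be placed before shift 3, so the schedule must run through at least shift 3.
3 works (last occupied shift: shift 3): for example tap=shift 2; weld=shift 1; press=shift 1; bend=shift 1; bore=shift 3; mill=shift 1.

3 shifts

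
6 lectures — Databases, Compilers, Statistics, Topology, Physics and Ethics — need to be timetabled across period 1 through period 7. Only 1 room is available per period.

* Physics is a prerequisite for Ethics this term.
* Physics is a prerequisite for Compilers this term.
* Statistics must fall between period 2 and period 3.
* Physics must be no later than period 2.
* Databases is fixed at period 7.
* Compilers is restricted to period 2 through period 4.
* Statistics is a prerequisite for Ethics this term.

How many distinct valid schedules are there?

Splitting on Compilers: it can be period 2 (6), period 3 (6), period 4 (14). Listing each branch's schedules as (Databases, Statistics, Topology, Physics, Ethics) by period number:
Compilers=period 2: (7,3,4,1,5) (7,3,4,1,6) (7,3,5,1,4) (7,3,5,1,6) (7,3,6,1,4) (7,3,6,1,5) — 6.
Compilers=period 3: (7,2,4,1,5) (7,2,4,1,6) (7,2,5,1,4) (7,2,5,1,6) (7,2,6,1,4) (7,2,6,1,5) — 6.
Compilers=period 4: (7,2,3,1,5) (7,2,3,1,6) (7,2,5,1,3) (7,2,5,1,6) (7,2,6,1,3) (7,2,6,1,5) (7,3,1,2,5) (7,3,1,2,6) (7,3,2,1,5) (7,3,2,1,6) (7,3,5,1,6) (7,3,5,2,6) (7,3,6,1,5) (7,3,6,2,5) — 14.
Summing: 6 + 6 + 14 = 26.

26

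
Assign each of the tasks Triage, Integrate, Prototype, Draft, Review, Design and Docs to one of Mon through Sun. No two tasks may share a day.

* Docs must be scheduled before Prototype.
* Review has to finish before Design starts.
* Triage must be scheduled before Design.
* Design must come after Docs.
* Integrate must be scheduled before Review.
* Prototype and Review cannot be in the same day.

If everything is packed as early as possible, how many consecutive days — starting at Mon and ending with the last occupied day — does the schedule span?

7 days

The precedence chain requires at least 3 distinct days.
With at most 1 per day and 7 tasks, at least 7 days are needed.
7 works (last occupied day: Sun): for example Prototype=Sat, Review=Tue, Design=Fri, Triage=Thu, Docs=Wed, Draft=Sun, Integrate=Mon.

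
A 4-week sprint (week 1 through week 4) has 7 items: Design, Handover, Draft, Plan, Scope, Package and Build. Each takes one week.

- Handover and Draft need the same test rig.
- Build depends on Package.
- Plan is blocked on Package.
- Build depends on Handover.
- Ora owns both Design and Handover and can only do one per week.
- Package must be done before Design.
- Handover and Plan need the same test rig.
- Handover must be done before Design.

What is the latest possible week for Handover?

Downstream work caps Handover at week 3.
Handover at week 3 is achievable: Design -> week 4; Draft -> week 1; Handover -> week 3; Plan -> week 2; Scope -> week 1; Package -> week 1; Build -> week 4.

week 3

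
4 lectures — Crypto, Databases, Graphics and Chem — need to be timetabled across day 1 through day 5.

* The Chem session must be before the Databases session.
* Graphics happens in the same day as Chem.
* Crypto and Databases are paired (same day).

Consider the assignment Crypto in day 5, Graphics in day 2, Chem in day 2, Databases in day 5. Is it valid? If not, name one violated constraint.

The Chem session must be before the Databases session — holds.
Crypto and Databases are paired (same day) — holds.
Graphics happens in the same day as Chem — holds.

Yes, all constraints hold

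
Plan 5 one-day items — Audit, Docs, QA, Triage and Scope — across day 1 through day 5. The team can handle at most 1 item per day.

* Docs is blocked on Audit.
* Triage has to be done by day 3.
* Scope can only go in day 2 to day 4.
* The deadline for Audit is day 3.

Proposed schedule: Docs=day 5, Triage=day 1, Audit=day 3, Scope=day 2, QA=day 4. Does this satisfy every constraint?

Yes

Triage has to be done by day 3 — holds.
Docs is blocked on Audit — holds.
Scope can only go in day 2 to day 4 — holds.
The team can handle at most 1 item per day — holds.
The deadline for Audit is day 3 — holds.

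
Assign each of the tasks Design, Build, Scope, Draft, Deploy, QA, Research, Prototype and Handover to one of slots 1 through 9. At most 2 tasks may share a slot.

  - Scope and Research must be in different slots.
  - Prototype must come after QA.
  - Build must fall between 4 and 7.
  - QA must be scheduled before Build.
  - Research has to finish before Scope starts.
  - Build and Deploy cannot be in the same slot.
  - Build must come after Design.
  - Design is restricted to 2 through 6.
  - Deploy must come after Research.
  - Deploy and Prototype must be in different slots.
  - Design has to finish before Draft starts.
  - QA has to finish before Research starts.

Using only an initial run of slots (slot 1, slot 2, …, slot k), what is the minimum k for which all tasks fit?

The precedence chain requires at least 3 distinct slots.
With at most 2 per slot and 9 tasks, at least 5 slots are needed.
Build can't be placed before 4, so the schedule must run through at least slot 4.
5 works (last occupied slot: 5): for example Draft -> 3; Deploy -> 5; Prototype -> 4; Research -> 2; Build -> 4; Handover -> 1; QA -> 1; Design -> 2; Scope -> 3.

5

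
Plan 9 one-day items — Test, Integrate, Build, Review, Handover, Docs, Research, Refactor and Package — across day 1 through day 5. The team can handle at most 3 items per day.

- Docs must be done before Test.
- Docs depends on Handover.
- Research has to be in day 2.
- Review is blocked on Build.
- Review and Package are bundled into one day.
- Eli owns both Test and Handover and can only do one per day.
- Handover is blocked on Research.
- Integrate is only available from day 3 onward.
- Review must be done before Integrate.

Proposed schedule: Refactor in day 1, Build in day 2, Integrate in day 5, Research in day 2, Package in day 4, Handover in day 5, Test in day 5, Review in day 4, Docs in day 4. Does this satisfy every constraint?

No — it violates: Eli owns both Test and Handover and can only do one per day

Eli owns both Test and Handover and can only do one per day — violated.
Review and Package are bundled into one day — holds.
Docs depends on Handover — violated.
Docs must be done before Test — holds.
Handover is blocked on Research — holds.
Integrate is only available from day 3 onward — holds.
Review must be done before Integrate — holds.
Review is blocked on Build — holds.
The team can handle at most 3 items per day — holds.
Research has to be in day 2 — holds.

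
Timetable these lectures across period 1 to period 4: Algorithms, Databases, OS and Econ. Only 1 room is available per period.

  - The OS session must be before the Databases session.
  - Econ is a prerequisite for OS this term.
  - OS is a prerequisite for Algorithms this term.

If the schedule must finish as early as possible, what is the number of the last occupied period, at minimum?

The precedence chain requires at least 3 distinct periods.
With at most 1 per period and 4 lectures, at least 4 periods are needed.
4 works (last occupied period: period 4): for example Algorithms -> period 3, OS -> period 2, Databases -> period 4, Econ -> period 1.

4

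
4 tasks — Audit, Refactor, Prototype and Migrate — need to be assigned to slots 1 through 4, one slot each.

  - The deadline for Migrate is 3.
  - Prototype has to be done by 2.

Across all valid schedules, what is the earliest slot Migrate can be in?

Migrate's own window allows nothing later than 3.
Migrate at 1 is achievable: Migrate=1; Audit=1; Refactor=1; Prototype=1.

1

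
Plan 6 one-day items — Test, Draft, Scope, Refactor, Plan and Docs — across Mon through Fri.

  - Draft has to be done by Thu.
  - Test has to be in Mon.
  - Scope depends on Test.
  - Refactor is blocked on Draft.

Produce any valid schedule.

Test=Mon, Docs=Mon, Plan=Mon, Refactor=Tue, Draft=Mon, Scope=Tue

Checking: Draft(Mon) before Refactor(Tue); Test(Mon) before Scope(Tue); Draft=Mon in [Mon,Thu]; Test=Mon in [Mon,Mon].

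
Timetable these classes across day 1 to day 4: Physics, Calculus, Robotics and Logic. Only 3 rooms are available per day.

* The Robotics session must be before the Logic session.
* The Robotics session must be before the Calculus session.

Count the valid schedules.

56

Splitting on Physics: it can be day 1 (14), day 2 (14), day 3 (14), day 4 (14). Listing each branch's schedules as (Calculus, Robotics, Logic) by day number:
Physics=day 1: (2,1,2) (2,1,3) (2,1,4) (3,1,2) (3,1,3) (3,1,4) (3,2,3) (3,2,4) (4,1,2) (4,1,3) (4,1,4) (4,2,3) (4,2,4) (4,3,4) — 14.
Physics=day 2: (2,1,2) (2,1,3) (2,1,4) (3,1,2) (3,1,3) (3,1,4) (3,2,3) (3,2,4) (4,1,2) (4,1,3) (4,1,4) (4,2,3) (4,2,4) (4,3,4) — 14.
Physics=day 3: (2,1,2) (2,1,3) (2,1,4) (3,1,2) (3,1,3) (3,1,4) (3,2,3) (3,2,4) (4,1,2) (4,1,3) (4,1,4) (4,2,3) (4,2,4) (4,3,4) — 14.
Physics=day 4: (2,1,2) (2,1,3) (2,1,4) (3,1,2) (3,1,3) (3,1,4) (3,2,3) (3,2,4) (4,1,2) (4,1,3) (4,1,4) (4,2,3) (4,2,4) (4,3,4) — 14.
Summing: 14 + 14 + 14 + 14 = 56.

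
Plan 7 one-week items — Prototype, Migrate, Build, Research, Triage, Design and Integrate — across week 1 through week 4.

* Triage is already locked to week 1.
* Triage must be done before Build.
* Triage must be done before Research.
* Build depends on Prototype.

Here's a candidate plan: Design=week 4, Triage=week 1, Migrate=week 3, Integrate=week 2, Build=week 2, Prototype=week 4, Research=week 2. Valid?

Invalid. Build depends on Prototype.

Build depends on Prototype — violated.
Triage must be done before Build — holds.
Triage is already locked to week 1 — holds.
Triage must be done before Research — holds.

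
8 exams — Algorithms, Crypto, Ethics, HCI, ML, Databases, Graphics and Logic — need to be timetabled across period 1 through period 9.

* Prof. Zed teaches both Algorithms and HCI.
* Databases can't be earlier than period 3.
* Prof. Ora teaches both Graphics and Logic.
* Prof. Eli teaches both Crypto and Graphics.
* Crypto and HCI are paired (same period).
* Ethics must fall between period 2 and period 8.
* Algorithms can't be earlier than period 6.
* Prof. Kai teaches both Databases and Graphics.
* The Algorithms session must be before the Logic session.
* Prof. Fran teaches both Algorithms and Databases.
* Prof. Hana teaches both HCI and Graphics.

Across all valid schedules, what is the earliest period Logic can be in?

Precedence pushes Logic to at least period 7.
Logic at period 7 is achievable: Logic in period 7, Ethics in period 2, HCI in period 1, ML in period 1, Databases in period 3, Algorithms in period 6, Crypto in period 1, Graphics in period 2.

period 7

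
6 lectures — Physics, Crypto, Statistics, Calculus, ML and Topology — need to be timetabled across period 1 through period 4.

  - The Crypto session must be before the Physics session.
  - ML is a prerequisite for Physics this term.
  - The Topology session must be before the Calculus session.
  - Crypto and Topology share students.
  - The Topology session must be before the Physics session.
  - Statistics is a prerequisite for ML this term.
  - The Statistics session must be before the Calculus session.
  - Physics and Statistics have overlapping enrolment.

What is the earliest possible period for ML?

period 2

Precedence pushes ML to at least period 2; downstream work caps ML at period 3.
ML at period 2 is achievable: Topology=period 1, Calculus=period 2, Crypto=period 2, Statistics=period 1, Physics=period 3, ML=period 2.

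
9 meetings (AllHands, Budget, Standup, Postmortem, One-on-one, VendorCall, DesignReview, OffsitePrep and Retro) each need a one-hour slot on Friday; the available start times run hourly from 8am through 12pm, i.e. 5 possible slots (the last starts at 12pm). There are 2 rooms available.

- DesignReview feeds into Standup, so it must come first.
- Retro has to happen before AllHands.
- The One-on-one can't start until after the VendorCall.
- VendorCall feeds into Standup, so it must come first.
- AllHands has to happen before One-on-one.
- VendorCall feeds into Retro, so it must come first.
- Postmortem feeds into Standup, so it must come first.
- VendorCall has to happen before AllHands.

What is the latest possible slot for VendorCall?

9am

Downstream work caps VendorCall at 9am.
VendorCall at 9am is achievable: Retro -> 10am; AllHands -> 11am; Standup -> 10am; OffsitePrep -> 11am; One-on-one -> 12pm; Postmortem -> 8am; VendorCall -> 9am; DesignReview -> 8am; Budget -> 9am.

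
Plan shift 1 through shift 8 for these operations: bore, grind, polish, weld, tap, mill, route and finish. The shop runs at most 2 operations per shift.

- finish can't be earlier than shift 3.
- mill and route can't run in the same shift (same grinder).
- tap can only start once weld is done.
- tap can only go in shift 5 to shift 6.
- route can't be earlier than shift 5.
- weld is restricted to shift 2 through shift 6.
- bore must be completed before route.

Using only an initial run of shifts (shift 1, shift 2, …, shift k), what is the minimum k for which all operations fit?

The precedence chain requires at least 2 distinct shifts.
With at most 2 per shift and 8 operations, at least 4 shifts are needed.
tap can't be placed before shift 5, so the schedule must run through at least shift 5.
5 works (last occupied shift: shift 5): for example polish=shift 2, bore=shift 1, grind=shift 1, weld=shift 2, tap=shift 5, finish=shift 3, mill=shift 3, route=shift 5.

5 shifts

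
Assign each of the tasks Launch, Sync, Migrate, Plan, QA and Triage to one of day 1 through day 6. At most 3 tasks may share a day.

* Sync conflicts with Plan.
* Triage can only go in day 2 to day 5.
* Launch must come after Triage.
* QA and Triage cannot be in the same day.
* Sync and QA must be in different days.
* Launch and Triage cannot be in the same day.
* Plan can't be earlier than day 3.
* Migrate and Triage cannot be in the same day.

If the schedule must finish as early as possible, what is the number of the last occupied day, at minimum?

3

The precedence chain requires at least 2 distinct days.
With at most 3 per day and 6 tasks, at least 2 days are needed.
Plan can't be placed before day 3, so the schedule must run through at least day 3.
3 works (last occupied day: day 3): for example QA in day 3; Sync in day 1; Migrate in day 1; Plan in day 3; Triage in day 2; Launch in day 3.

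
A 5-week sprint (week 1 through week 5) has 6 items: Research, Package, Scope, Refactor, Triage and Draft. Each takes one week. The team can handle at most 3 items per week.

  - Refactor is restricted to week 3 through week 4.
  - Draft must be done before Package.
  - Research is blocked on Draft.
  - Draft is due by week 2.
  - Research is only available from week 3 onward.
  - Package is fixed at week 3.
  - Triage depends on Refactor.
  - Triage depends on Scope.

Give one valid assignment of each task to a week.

Research in week 3; Refactor in week 3; Package in week 3; Draft in week 1; Triage in week 4; Scope in week 1

Checking: Draft(week 1) before Package(week 3); Scope(week 1) before Triage(week 4); Refactor(week 3) before Triage(week 4); Draft(week 1) before Research(week 3); Draft=week 1 in [week 1,week 2]; Package=week 3 in [week 3,week 3]; Research=week 3 in [week 3,week 5]; Refactor=week 3 in [week 3,week 4]; max 3 per week (cap 3).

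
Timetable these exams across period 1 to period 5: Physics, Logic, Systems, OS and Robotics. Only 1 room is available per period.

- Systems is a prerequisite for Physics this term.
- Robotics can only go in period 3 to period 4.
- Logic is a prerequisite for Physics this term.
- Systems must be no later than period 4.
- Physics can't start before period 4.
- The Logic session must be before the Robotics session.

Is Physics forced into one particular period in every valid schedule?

No

Physics can be period 4 (e.g. Physics=period 4; OS=period 5; Robotics=period 3; Logic=period 2; Systems=period 1) or period 5 (e.g. Systems in period 1, Logic in period 2, Robotics in period 3, Physics in period 5, OS in period 4).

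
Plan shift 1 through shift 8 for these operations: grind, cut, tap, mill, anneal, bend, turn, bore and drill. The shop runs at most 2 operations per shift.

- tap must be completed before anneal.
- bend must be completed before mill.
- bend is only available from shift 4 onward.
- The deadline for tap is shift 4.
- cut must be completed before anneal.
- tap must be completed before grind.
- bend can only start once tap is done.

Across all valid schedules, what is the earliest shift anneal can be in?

Precedence pushes anneal to at least shift 2.
anneal at shift 2 is achievable: drill=shift 4, turn=shift 3, bore=shift 3, grind=shift 2, tap=shift 1, anneal=shift 2, bend=shift 4, cut=shift 1, mill=shift 5.

shift 2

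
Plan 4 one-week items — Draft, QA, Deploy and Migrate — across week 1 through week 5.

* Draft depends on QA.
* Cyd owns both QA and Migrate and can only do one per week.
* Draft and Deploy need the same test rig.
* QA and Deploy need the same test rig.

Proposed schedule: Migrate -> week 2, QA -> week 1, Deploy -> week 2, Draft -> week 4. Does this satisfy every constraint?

Draft depends on QA — holds.
QA and Deploy need the same test rig — holds.
Cyd owns both QA and Migrate and can only do one per week — holds.
Draft and Deploy need the same test rig — holds.

Valid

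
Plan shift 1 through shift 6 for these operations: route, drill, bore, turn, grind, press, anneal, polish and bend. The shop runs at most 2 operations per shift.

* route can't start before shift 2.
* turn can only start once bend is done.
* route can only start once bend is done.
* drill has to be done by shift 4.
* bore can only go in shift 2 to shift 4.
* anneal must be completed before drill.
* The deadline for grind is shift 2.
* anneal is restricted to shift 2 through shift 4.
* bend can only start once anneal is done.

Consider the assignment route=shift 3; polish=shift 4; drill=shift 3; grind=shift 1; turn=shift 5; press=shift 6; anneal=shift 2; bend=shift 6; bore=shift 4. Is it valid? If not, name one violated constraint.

No. route can only start once bend is done is not satisfied.

anneal must be completed before drill — holds.
The deadline for grind is shift 2 — holds.
bend can only start once anneal is done — holds.
route can't start before shift 2 — holds.
route can only start once bend is done — violated.
The shop runs at most 2 operations per shift — holds.
drill has to be done by shift 4 — holds.
turn can only start once bend is done — violated.
anneal is restricted to shift 2 through shift 4 — holds.
bore can only go in shift 2 to shift 4 — holds.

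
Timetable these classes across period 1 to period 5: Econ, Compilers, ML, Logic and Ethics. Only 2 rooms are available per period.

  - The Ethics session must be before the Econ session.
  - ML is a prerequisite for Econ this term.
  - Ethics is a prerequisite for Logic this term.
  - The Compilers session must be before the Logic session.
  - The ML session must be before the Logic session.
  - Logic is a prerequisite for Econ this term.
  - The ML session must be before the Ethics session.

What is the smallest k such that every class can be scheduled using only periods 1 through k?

The precedence chain requires at least 4 distinct periods.
With at most 2 per period and 5 classes, at least 3 periods are needed.
4 works (last occupied period: period 4): for example ML in period 1, Ethics in period 2, Econ in period 4, Logic in period 3, Compilers in period 1.

4 periods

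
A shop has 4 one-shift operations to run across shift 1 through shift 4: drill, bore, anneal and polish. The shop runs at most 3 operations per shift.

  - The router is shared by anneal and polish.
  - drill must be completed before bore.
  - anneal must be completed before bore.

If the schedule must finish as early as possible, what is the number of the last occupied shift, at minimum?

The precedence chain requires at least 2 distinct shifts.
With at most 3 per shift and 4 operations, at least 2 shifts are needed.
2 works (last occupied shift: shift 2): for example anneal -> shift 1; polish -> shift 2; bore -> shift 2; drill -> shift 1.

2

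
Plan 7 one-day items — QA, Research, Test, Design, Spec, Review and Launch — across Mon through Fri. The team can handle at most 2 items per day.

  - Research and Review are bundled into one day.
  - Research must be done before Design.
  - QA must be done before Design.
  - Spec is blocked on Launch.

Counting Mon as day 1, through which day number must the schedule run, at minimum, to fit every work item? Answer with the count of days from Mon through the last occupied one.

The precedence chain requires at least 2 distinct days.
With at most 2 per day and 7 work items, at least 4 days are needed.
4 works (last occupied day: Thu): for example Test=Thu, Research=Tue, QA=Mon, Launch=Mon, Spec=Wed, Review=Tue, Design=Wed.

4 days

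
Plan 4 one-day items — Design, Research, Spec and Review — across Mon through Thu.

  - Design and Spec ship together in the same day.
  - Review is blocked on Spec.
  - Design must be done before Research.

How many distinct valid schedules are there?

Splitting on Design: it can be Mon (9), Tue (4), Wed (1). Listing each branch's schedules as (Research, Spec, Review):
Design=Mon: (Tue,Mon,Tue) (Tue,Mon,Wed) (Tue,Mon,Thu) (Wed,Mon,Tue) (Wed,Mon,Wed) (Wed,Mon,Thu) (Thu,Mon,Tue) (Thu,Mon,Wed) (Thu,Mon,Thu) — 9.
Design=Tue: (Wed,Tue,Wed) (Wed,Tue,Thu) (Thu,Tue,Wed) (Thu,Tue,Thu) — 4.
Design=Wed: (Thu,Wed,Thu) — 1.
Summing: 9 + 4 + 1 = 14.

14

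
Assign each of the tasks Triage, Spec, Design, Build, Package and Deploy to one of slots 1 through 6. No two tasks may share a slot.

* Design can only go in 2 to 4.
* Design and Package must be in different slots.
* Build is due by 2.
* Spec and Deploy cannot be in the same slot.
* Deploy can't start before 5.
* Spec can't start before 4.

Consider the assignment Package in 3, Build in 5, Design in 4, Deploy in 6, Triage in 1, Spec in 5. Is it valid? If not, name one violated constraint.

Design and Package must be in different slots — holds.
Deploy can't start before 5 — holds.
Spec can't start before 4 — holds.
No two tasks may share a slot — violated.
Build is due by 2 — violated.
Design can only go in 2 to 4 — holds.
Spec and Deploy cannot be in the same slot — holds.

Invalid. Build is due by 2.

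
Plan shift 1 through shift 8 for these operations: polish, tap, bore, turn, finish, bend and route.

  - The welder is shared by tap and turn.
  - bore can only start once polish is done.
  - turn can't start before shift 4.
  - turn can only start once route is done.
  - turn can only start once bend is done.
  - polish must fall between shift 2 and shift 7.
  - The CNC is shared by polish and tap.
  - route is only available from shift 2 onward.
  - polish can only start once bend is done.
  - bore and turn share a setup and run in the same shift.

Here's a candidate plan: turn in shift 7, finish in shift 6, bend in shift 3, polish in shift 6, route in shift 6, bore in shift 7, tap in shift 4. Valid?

Valid

turn can't start before shift 4 — holds.
turn can only start once bend is done — holds.
polish must fall between shift 2 and shift 7 — holds.
bore can only start once polish is done — holds.
route is only available from shift 2 onward — holds.
The welder is shared by tap and turn — holds.
turn can only start once route is done — holds.
The CNC is shared by polish and tap — holds.
polish can only start once bend is done — holds.
bore and turn share a setup and run in the same shift — holds.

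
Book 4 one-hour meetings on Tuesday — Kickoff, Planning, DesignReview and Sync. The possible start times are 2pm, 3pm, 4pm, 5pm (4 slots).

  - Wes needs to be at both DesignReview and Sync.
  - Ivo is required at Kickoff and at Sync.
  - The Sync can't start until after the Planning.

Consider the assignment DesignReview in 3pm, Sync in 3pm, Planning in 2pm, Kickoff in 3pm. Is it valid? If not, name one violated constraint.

Invalid. Wes needs to be at both DesignReview and Sync.

The Sync can't start until after the Planning — holds.
Ivo is required at Kickoff and at Sync — violated.
Wes needs to be at both DesignReview and Sync — violated.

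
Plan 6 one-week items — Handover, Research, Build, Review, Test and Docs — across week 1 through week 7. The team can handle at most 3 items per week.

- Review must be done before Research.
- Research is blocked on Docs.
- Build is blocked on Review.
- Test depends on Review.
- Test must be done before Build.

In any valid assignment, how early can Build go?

Precedence pushes Build to at least week 3.
Build at week 3 is achievable: Test -> week 2; Research -> week 2; Docs -> week 1; Handover -> week 1; Build -> week 3; Review -> week 1.

week 3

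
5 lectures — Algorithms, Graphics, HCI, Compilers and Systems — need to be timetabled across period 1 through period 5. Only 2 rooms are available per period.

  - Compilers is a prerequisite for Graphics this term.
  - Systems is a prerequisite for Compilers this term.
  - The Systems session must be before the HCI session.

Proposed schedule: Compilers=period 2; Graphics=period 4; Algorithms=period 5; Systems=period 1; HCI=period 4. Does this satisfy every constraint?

Yes, all constraints hold

Only 2 rooms are available per period — holds.
The Systems session must be before the HCI session — holds.
Compilers is a prerequisite for Graphics this term — holds.
Systems is a prerequisite for Compilers this term — holds.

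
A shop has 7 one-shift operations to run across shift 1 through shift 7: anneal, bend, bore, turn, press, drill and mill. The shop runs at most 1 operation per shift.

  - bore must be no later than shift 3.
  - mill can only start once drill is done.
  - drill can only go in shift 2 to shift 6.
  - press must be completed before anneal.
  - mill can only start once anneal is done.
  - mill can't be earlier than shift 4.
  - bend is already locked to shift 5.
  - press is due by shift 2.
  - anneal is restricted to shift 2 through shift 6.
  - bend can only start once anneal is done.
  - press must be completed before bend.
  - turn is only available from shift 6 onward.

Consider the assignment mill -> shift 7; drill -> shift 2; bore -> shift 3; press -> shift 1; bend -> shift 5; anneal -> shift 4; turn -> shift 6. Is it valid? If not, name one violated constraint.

Yes

bend can only start once anneal is done — holds.
mill can only start once drill is done — holds.
The shop runs at most 1 operation per shift — holds.
bore must be no later than shift 3 — holds.
mill can only start once anneal is done — holds.
press must be completed before anneal — holds.
anneal is restricted to shift 2 through shift 6 — holds.
turn is only available from shift 6 onward — holds.
press must be completed before bend — holds.
mill can't be earlier than shift 4 — holds.
drill can only go in shift 2 to shift 6 — holds.
press is due by shift 2 — holds.
bend is already locked to shift 5 — holds.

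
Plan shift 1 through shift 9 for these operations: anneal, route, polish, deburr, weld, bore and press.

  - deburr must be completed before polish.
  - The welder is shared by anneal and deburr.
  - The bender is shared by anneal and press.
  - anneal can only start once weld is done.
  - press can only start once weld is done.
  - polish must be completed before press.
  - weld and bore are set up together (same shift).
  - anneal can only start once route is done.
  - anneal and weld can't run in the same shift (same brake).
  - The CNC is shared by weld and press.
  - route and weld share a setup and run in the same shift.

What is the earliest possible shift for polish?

shift 2

Precedence pushes polish to at least shift 2; downstream work caps polish at shift 8.
polish at shift 2 is achievable: polish in shift 2, anneal in shift 2, route in shift 1, deburr in shift 1, weld in shift 1, bore in shift 1, press in shift 3.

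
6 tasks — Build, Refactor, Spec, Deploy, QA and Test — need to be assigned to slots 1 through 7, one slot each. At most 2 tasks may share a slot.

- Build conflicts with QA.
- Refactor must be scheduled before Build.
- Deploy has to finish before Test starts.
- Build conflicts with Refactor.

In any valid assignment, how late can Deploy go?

Downstream work caps Deploy at 6.
Deploy at 6 is achievable: Test=7, QA=3, Deploy=6, Spec=1, Refactor=1, Build=2.

6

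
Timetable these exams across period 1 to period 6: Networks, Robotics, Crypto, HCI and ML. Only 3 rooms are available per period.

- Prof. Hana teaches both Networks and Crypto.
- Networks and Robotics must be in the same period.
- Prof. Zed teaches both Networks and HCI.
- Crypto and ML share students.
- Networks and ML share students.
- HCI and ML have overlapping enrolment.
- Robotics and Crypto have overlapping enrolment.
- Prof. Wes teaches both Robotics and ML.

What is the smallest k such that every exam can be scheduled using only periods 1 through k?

3 periods

With at most 3 per period and 5 exams, at least 2 periods are needed.
Could 2 periods be enough, i.e. nothing placed later than period 2? No: Networks, Crypto and ML must all be in different periods (Networks/Crypto can't share; Networks/ML can't share; Crypto/ML can't share), but only 2 periods are available: 3 exams can't fit in 2 distinct periods.
So 2 periods is not enough.
3 works (last occupied period: period 3): for example Networks=period 1; HCI=period 2; Robotics=period 1; Crypto=period 2; ML=period 3.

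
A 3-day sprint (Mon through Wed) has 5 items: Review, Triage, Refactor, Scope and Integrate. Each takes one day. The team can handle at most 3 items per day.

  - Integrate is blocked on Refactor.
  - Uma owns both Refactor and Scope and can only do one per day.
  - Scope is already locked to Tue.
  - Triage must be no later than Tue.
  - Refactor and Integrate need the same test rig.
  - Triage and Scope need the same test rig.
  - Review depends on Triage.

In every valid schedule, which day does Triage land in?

Mon

Triage's window is Mon–Tue.
Scope is fixed at Tue, and Triage can't share a day with Scope.
So Triage must be Mon.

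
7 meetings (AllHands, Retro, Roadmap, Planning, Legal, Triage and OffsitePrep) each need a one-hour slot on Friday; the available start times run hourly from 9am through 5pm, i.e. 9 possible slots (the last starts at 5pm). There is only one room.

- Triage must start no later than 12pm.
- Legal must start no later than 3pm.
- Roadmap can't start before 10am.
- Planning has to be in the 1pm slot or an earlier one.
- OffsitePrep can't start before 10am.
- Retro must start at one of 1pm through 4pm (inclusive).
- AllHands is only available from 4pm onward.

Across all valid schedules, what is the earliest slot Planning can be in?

Planning's own window allows nothing later than 1pm.
Planning at 9am is achievable: Planning -> 9am; OffsitePrep -> 2pm; Roadmap -> 12pm; Retro -> 1pm; AllHands -> 4pm; Legal -> 11am; Triage -> 10am.

9am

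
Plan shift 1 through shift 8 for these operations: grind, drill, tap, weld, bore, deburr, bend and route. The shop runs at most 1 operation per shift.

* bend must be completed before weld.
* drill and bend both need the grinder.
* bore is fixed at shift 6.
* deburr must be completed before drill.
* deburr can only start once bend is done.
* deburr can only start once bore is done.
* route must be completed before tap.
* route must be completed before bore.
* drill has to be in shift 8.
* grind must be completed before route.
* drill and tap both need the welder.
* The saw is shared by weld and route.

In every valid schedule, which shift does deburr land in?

shift 7

bore is fixed at shift 6 and must come before deburr, so deburr is at least shift 7.
drill is fixed at shift 8 and must come after deburr, so deburr is at most shift 7.
So deburr must be shift 7.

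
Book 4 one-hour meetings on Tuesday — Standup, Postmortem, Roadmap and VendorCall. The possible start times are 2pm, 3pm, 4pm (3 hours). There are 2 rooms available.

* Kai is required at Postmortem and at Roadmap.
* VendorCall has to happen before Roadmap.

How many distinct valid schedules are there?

Splitting on Standup: it can be 2pm (4), 3pm (5), 4pm (6). Listing each branch's schedules as (Postmortem, Roadmap, VendorCall):
Standup=2pm: (2pm,4pm,3pm) (3pm,4pm,2pm) (3pm,4pm,3pm) (4pm,3pm,2pm) — 4.
Standup=3pm: (2pm,3pm,2pm) (2pm,4pm,2pm) (2pm,4pm,3pm) (3pm,4pm,2pm) (4pm,3pm,2pm) — 5.
Standup=4pm: (2pm,3pm,2pm) (2pm,4pm,2pm) (2pm,4pm,3pm) (3pm,4pm,2pm) (3pm,4pm,3pm) (4pm,3pm,2pm) — 6.
Summing: 4 + 5 + 6 = 15.

15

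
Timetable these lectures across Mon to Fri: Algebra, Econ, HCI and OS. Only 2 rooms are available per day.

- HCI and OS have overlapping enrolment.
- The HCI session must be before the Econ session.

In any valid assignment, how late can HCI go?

Thu

Downstream work caps HCI at Thu.
HCI at Thu is achievable: Algebra=Mon, Econ=Fri, OS=Mon, HCI=Thu.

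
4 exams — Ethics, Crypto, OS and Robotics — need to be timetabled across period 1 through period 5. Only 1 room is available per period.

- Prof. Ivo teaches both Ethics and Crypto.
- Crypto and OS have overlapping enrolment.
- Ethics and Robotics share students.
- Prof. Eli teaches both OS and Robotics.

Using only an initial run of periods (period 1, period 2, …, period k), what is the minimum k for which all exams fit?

With at most 1 per period and 4 exams, at least 4 periods are needed.
4 works (last occupied period: period 4): for example Robotics in period 4, OS in period 3, Crypto in period 2, Ethics in period 1.

4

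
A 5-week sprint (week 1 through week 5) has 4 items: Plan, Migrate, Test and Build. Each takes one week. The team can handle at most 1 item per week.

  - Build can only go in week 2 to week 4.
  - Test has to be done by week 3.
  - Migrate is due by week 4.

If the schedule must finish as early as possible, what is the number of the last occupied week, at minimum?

With at most 1 per week and 4 work items, at least 4 weeks are needed.
Build can't be placed before week 2, so the schedule must run through at least week 2.
4 works (last occupied week: week 4): for example Migrate -> week 4; Test -> week 1; Plan -> week 3; Build -> week 2.

week 4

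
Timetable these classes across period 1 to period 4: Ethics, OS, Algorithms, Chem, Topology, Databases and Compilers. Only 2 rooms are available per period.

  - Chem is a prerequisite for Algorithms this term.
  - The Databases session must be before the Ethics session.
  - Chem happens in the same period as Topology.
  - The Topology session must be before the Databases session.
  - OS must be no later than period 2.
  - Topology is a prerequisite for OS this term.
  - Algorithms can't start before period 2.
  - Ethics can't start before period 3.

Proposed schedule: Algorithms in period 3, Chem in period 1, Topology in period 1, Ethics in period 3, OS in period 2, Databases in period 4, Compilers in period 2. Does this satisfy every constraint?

The Topology session must be before the Databases session — holds.
OS must be no later than period 2 — holds.
Ethics can't start before period 3 — holds.
Chem happens in the same period as Topology — holds.
The Databases session must be before the Ethics session — violated.
Only 2 rooms are available per period — holds.
Chem is a prerequisite for Algorithms this term — holds.
Topology is a prerequisite for OS this term — holds.
Algorithms can't start before period 2 — holds.

No. The Databases session must be before the Ethics session is not satisfied.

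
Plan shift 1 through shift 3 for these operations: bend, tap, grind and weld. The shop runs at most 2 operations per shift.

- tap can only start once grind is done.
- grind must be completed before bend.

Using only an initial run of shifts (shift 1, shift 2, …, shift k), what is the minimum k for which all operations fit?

The precedence chain requires at least 2 distinct shifts.
With at most 2 per shift and 4 operations, at least 2 shifts are needed.
2 works (last occupied shift: shift 2): for example weld=shift 1; tap=shift 2; bend=shift 2; grind=shift 1.

2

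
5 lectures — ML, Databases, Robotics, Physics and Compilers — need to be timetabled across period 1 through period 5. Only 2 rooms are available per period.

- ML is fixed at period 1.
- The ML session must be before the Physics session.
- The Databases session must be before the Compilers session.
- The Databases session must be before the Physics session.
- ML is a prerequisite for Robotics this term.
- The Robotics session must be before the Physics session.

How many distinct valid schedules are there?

55

Splitting on Databases: it can be period 1 (24), period 2 (18), period 3 (10), period 4 (3). Listing each branch's schedules as (ML, Robotics, Physics, Compilers) by period number:
Databases=period 1: (1,2,3,2) (1,2,3,3) (1,2,3,4) (1,2,3,5) (1,2,4,2) (1,2,4,3) (1,2,4,4) (1,2,4,5) (1,2,5,2) (1,2,5,3) (1,2,5,4) (1,2,5,5) (1,3,4,2) (1,3,4,3) (1,3,4,4) (1,3,4,5) (1,3,5,2) (1,3,5,3) (1,3,5,4) (1,3,5,5) (1,4,5,2) (1,4,5,3) (1,4,5,4) (1,4,5,5) — 24.
Databases=period 2: (1,2,3,3) (1,2,3,4) (1,2,3,5) (1,2,4,3) (1,2,4,4) (1,2,4,5) (1,2,5,3) (1,2,5,4) (1,2,5,5) (1,3,4,3) (1,3,4,4) (1,3,4,5) (1,3,5,3) (1,3,5,4) (1,3,5,5) (1,4,5,3) (1,4,5,4) (1,4,5,5) — 18.
Databases=period 3: (1,2,4,4) (1,2,4,5) (1,2,5,4) (1,2,5,5) (1,3,4,4) (1,3,4,5) (1,3,5,4) (1,3,5,5) (1,4,5,4) (1,4,5,5) — 10.
Databases=period 4: (1,2,5,5) (1,3,5,5) (1,4,5,5) — 3.
Summing: 24 + 18 + 10 + 3 = 55.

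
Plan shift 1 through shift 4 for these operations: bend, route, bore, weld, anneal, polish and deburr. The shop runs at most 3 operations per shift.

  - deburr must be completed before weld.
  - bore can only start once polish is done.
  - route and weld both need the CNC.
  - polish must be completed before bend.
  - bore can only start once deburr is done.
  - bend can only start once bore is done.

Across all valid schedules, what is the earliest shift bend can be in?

shift 3

Precedence pushes bend to at least shift 3.
bend at shift 3 is achievable: weld -> shift 2, polish -> shift 1, deburr -> shift 1, bend -> shift 3, route -> shift 1, bore -> shift 2, anneal -> shift 2.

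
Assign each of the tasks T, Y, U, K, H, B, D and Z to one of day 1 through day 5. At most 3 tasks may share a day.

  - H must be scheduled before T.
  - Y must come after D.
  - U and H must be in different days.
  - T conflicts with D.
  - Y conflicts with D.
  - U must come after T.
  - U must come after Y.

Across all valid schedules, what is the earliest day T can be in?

day 2

Precedence pushes T to at least day 2; downstream work caps T at day 4.
T at day 2 is achievable: K -> day 1, H -> day 1, D -> day 1, B -> day 2, Z -> day 3, U -> day 3, T -> day 2, Y -> day 2.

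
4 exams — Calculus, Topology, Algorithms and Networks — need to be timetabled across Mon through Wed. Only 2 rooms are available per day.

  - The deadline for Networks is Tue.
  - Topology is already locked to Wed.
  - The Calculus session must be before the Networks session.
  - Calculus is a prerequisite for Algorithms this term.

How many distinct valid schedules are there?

2

Enumerating: Networks -> Tue, Topology -> Wed, Calculus -> Mon, Algorithms -> Tue | Algorithms in Wed; Networks in Tue; Calculus in Mon; Topology in Wed.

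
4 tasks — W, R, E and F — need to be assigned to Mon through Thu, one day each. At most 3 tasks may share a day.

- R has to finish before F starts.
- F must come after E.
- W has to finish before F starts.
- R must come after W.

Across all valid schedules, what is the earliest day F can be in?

Wed

Precedence pushes F to at least Wed.
F at Wed is achievable: F -> Wed; E -> Mon; R -> Tue; W -> Mon.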